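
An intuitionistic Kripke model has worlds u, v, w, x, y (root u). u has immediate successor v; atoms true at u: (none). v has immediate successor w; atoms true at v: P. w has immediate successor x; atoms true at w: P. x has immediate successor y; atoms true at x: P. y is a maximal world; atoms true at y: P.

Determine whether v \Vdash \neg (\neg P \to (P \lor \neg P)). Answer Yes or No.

v \nVdash \neg (\neg P \to (P \lor \neg P)) since v is accessible from v and v \Vdash \neg P \to (P \lor \neg P).
v \Vdash \neg P \to (P \lor \neg P) vacuously: no world accessible from v forces the antecedent \neg P.

No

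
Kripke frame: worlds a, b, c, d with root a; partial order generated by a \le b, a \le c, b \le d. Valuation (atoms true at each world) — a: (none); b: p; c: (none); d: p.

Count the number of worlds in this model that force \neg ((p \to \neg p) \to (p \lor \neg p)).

0

a: does not force it — a \nVdash \neg ((p \to \neg p) \to (p \lor \neg p)) since a is accessible from a and a \Vdash (p \to \neg p) \to (p \lor \neg p).
b: does not force it — b \nVdash \neg ((p \to \neg p) \to (p \lor \neg p)) since b is accessible from b and b \Vdash (p \to \neg p) \to (p \lor \neg p).
c: does not force it — c \nVdash \neg ((p \to \neg p) \to (p \lor \neg p)) since c is accessible from c and c \Vdash (p \to \neg p) \to (p \lor \neg p).
d: does not force it.
Worlds forcing the formula: { }.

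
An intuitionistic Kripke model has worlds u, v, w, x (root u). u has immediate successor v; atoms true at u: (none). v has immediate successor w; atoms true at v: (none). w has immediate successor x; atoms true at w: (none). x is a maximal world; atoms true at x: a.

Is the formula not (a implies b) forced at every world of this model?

Yes

u forces not (a implies b): no world accessible from u forces a implies b.
Since the root u forces not (a implies b) and forcing is persistent (monotone upward), every world forces it.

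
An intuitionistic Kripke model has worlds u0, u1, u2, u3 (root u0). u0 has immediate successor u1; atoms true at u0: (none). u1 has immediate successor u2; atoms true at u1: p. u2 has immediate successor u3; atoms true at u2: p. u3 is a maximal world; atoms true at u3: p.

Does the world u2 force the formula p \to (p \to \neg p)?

u2 \nVdash p \to (p \to \neg p): already at u2 itself, u2 \Vdash p but u2 \nVdash p \to \neg p.
u2 \nVdash p \to \neg p: already at u2 itself, u2 \Vdash p but u2 \nVdash \neg p.
u2 \nVdash \neg p since u2 is accessible from u2 and u2 \Vdash p.

No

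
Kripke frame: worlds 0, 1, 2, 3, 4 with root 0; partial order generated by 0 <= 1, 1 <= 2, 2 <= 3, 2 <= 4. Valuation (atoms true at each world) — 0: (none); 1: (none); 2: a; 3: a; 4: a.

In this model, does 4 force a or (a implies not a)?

4 forces a or (a implies not a) via the disjunct a.

Yes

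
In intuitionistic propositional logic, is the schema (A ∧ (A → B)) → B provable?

Yes

This is modus ponens in implicational form, which is intuitionistically derivable.
If a world forces A and A → B, then applying the implication at that world (which is accessible from itself) gives B.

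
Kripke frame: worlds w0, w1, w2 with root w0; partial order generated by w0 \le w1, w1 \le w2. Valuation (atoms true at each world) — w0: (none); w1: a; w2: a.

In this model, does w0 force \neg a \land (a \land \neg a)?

No

w0 \nVdash \neg a \land (a \land \neg a) since w0 fails \neg a.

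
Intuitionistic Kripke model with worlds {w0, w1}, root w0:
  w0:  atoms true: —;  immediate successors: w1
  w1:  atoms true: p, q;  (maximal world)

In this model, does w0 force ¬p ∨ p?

w0 ⊮ ¬p ∨ p: neither disjunct is forced at w0.
w0 ⊮ ¬p since w1 is accessible from w0 and w1 ⊩ p.

No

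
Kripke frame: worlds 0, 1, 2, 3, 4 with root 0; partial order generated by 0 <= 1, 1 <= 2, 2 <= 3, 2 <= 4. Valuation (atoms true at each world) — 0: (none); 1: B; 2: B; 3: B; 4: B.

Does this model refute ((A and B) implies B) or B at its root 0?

No

0 forces ((A and B) implies B) or B via the disjunct (A and B) implies B.
So the root 0 forces ((A and B) implies B) or B; the model is not a countermodel.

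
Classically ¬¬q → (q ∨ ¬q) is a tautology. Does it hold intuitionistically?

No

This is a variant of double-negation elimination (deriving excluded middle from double negation), which is not intuitionistically valid.
A Kripke countermodel: worlds u, v; order generated by u ≤ v; atoms true at each world — u:{}; v:{q}.
u ⊮ ¬¬q → (q ∨ ¬q): already at u itself, u ⊩ ¬¬q but u ⊮ q ∨ ¬q.
u ⊮ q ∨ ¬q: neither disjunct is forced at u.
u lacks atom q, so u ⊮ q.
So the root u does not force the formula.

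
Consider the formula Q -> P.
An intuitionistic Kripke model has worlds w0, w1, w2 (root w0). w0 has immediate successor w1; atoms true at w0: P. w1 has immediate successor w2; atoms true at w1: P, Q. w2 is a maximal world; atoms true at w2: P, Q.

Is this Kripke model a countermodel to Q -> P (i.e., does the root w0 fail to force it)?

w0 ||- Q -> P: every world accessible from w0 that forces Q (namely w1, w2) also forces P.
So the root w0 forces Q -> P; the model is not a countermodel.

No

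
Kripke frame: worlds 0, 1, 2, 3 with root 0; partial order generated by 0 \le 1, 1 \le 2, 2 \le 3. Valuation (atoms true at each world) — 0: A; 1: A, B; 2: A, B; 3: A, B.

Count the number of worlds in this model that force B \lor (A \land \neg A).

0: does not force it — 0 \nVdash B \lor (A \land \neg A): neither disjunct is forced at 0.
1: forces it.
2: forces it.
3: forces it.
Worlds forcing the formula: {1, 2, 3}.

3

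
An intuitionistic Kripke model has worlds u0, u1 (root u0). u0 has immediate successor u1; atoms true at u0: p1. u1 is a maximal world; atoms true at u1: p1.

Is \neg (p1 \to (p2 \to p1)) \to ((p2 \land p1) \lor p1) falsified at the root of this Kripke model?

u0 \Vdash \neg (p1 \to (p2 \to p1)) \to ((p2 \land p1) \lor p1) vacuously: no world accessible from u0 forces the antecedent \neg (p1 \to (p2 \to p1)).
So the root u0 forces \neg (p1 \to (p2 \to p1)) \to ((p2 \land p1) \lor p1); the model is not a countermodel.

No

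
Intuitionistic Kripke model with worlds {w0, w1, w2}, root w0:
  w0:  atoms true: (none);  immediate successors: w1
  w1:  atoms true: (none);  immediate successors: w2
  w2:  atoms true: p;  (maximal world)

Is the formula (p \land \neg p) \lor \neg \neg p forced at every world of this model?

Yes

w0 \Vdash (p \land \neg p) \lor \neg \neg p via the disjunct \neg \neg p.
Since the root w0 forces (p \land \neg p) \lor \neg \neg p and forcing is persistent (monotone upward), every world forces it.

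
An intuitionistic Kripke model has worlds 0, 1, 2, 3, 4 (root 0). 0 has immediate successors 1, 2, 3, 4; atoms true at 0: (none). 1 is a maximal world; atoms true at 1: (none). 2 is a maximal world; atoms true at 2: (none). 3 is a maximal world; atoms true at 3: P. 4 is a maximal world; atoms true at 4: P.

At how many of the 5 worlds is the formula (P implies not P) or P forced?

0: does not force it — 0 does not force (P implies not P) or P: neither disjunct is forced at 0.
1: forces it.
2: forces it.
3: forces it.
4: forces it.
Worlds forcing the formula: {1, 2, 3, 4}.

4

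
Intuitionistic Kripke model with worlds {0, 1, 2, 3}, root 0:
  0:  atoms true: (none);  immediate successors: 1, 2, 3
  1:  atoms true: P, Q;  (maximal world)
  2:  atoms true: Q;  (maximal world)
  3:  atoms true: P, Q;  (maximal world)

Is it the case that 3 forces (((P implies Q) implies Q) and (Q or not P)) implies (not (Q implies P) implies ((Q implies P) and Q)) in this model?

3 forces (((P implies Q) implies Q) and (Q or not P)) implies (not (Q implies P) implies ((Q implies P) and Q)): every world accessible from 3 that forces ((P implies Q) implies Q) and (Q or not P) (namely 3) also forces not (Q implies P) implies ((Q implies P) and Q).

Yes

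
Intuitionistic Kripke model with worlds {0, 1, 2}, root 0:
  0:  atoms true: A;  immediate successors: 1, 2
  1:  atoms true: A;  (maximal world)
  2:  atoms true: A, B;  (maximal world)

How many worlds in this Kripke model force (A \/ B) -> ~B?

1

0: does not force it — 0 ||-/- (A \/ B) -> ~B: already at 0 itself, 0 ||- A \/ B but 0 ||-/- ~B.
1: forces it.
2: does not force it — 2 ||-/- (A \/ B) -> ~B: already at 2 itself, 2 ||- A \/ B but 2 ||-/- ~B.
Worlds forcing the formula: {1}.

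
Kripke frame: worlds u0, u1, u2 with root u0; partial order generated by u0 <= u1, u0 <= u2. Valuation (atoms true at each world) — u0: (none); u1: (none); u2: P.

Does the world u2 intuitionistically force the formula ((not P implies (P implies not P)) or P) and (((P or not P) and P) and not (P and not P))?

Yes

u2 forces ((not P implies (P implies not P)) or P) and (((P or not P) and P) and not (P and not P)) since u2 forces both conjuncts.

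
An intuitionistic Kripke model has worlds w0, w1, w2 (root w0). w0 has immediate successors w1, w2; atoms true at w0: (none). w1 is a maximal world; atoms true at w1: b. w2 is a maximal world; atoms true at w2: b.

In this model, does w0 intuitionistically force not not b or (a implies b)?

w0 forces not not b or (a implies b) via the disjunct not not b.

Yes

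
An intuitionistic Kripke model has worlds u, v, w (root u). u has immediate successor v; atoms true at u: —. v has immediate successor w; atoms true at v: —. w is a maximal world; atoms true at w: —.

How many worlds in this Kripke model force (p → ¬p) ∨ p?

3

u: forces it.
v: forces it.
w: forces it.
Worlds forcing the formula: {u, v, w}.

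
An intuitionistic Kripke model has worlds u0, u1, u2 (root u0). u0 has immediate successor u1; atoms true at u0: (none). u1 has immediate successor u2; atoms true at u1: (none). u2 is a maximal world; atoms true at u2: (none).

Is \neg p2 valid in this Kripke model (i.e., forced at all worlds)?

Yes

u0 \Vdash \neg p2: no world accessible from u0 forces p2.
Since the root u0 forces \neg p2 and forcing is persistent (monotone upward), every world forces it.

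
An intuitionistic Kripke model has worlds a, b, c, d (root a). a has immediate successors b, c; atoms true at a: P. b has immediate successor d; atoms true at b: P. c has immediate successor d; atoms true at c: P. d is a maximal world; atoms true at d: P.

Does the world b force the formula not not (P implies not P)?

b does not force not not (P implies not P) since b is accessible from b and b forces not (P implies not P).
b forces not (P implies not P): no world accessible from b forces P implies not P.

No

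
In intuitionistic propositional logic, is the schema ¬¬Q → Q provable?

This is double-negation elimination, which is not intuitionistically valid.
A Kripke countermodel: worlds a, b; order generated by a ≤ b; atoms true at each world — a:{}; b:{Q}.
a ⊮ ¬¬Q → Q: already at a itself, a ⊩ ¬¬Q but a ⊮ Q.
a lacks atom Q, so a ⊮ Q.
So the root a does not force the formula.

No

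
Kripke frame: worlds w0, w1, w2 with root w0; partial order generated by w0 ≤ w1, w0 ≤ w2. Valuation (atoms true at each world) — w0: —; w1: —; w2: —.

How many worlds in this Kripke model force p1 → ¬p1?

w0: forces it.
w1: forces it.
w2: forces it.
Worlds forcing the formula: {w0, w1, w2}.

3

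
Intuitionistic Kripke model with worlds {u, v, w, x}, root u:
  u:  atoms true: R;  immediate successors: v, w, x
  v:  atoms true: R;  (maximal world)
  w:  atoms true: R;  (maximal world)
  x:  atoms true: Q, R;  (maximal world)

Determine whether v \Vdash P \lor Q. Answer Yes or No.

v \nVdash P \lor Q: neither disjunct is forced at v.
v lacks atom P, so v \nVdash P.

No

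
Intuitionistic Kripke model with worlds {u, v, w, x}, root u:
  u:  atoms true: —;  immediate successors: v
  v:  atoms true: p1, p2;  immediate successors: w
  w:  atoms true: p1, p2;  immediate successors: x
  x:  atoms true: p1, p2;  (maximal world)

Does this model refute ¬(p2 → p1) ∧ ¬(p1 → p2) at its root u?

Yes

u ⊮ ¬(p2 → p1) ∧ ¬(p1 → p2) since u fails ¬(p2 → p1).
So the root u does not force ¬(p2 → p1) ∧ ¬(p1 → p2); the model is a countermodel.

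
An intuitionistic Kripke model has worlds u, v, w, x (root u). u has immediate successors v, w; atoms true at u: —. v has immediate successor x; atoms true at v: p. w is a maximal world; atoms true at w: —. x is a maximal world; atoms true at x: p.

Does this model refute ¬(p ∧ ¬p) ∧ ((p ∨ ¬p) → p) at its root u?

u ⊮ ¬(p ∧ ¬p) ∧ ((p ∨ ¬p) → p) since u fails (p ∨ ¬p) → p.
So the root u does not force ¬(p ∧ ¬p) ∧ ((p ∨ ¬p) → p); the model is a countermodel.

Yes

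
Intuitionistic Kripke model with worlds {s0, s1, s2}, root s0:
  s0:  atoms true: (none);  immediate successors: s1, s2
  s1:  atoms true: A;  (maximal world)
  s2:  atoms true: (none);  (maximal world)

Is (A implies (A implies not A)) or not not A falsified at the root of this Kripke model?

s0 does not force (A implies (A implies not A)) or not not A: neither disjunct is forced at s0.
s0 does not force A implies (A implies not A): at the accessible world s1, s1 forces A but s1 does not force A implies not A.
s1 does not force A implies not A: already at s1 itself, s1 forces A but s1 does not force not A.
s1 does not force not A since s1 is accessible from s1 and s1 forces A.
So the root s0 does not force (A implies (A implies not A)) or not not A; the model is a countermodel.

Yes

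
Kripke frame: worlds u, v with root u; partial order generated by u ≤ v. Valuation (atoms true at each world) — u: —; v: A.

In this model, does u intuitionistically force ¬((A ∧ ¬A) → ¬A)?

u ⊮ ¬((A ∧ ¬A) → ¬A) since u is accessible from u and u ⊩ (A ∧ ¬A) → ¬A.
u ⊩ (A ∧ ¬A) → ¬A vacuously: no world accessible from u forces the antecedent A ∧ ¬A.

No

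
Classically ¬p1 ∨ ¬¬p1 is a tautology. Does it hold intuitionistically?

No

This is the weak law of excluded middle, which is not intuitionistically valid.
A Kripke countermodel: worlds s0, s1, s2; order generated by s0 ≤ s1, s0 ≤ s2; atoms true at each world — s0:{}; s1:{p1}; s2:{}.
s0 ⊮ ¬p1 ∨ ¬¬p1: neither disjunct is forced at s0.
s0 ⊮ ¬p1 since s1 is accessible from s0 and s1 ⊩ p1.
So the root s0 does not force the formula.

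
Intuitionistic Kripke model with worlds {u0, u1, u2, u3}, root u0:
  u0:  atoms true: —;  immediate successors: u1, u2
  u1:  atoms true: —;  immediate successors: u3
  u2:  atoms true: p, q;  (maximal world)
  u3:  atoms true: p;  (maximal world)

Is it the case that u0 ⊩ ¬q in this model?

u0 ⊮ ¬q since u2 is accessible from u0 and u2 ⊩ q.

No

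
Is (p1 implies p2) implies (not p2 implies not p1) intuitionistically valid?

Yes

This is the forward direction of contraposition, which is intuitionistically derivable.
Assume p1 implies p2 and not p2. If p1 held then p2 would follow, contradicting not p2; so not p1.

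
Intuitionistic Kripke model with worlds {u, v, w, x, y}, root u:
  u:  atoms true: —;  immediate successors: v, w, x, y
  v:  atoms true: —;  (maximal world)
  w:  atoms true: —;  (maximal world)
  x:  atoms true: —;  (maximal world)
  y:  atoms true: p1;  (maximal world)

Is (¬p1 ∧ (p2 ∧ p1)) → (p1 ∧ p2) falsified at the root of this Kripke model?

No

u ⊩ (¬p1 ∧ (p2 ∧ p1)) → (p1 ∧ p2) vacuously: no world accessible from u forces the antecedent ¬p1 ∧ (p2 ∧ p1).
So the root u forces (¬p1 ∧ (p2 ∧ p1)) → (p1 ∧ p2); the model is not a countermodel.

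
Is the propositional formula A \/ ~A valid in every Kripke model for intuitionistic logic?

No

This is the law of excluded middle, which is not intuitionistically valid.
A Kripke countermodel: worlds s0, s1; order generated by s0 <= s1; atoms true at each world — s0:{}; s1:{A}.
s0 ||-/- A \/ ~A: neither disjunct is forced at s0.
s0 lacks atom A, so s0 ||-/- A.
So the root s0 does not force the formula.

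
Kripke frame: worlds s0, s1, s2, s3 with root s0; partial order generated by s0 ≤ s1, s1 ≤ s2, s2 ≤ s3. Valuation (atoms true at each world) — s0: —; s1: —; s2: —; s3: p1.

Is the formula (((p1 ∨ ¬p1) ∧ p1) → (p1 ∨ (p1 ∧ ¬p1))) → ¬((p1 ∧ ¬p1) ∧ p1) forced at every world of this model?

Yes

s0 ⊩ (((p1 ∨ ¬p1) ∧ p1) → (p1 ∨ (p1 ∧ ¬p1))) → ¬((p1 ∧ ¬p1) ∧ p1): every world accessible from s0 that forces ((p1 ∨ ¬p1) ∧ p1) → (p1 ∨ (p1 ∧ ¬p1)) (namely s0, s1, s2, s3) also forces ¬((p1 ∧ ¬p1) ∧ p1).
Since the root s0 forces (((p1 ∨ ¬p1) ∧ p1) → (p1 ∨ (p1 ∧ ¬p1))) → ¬((p1 ∧ ¬p1) ∧ p1) and forcing is persistent (monotone upward), every world forces it.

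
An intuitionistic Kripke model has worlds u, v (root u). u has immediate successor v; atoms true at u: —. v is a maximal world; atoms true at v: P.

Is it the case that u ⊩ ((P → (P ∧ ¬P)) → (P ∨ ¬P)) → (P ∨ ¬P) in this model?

No

u ⊮ ((P → (P ∧ ¬P)) → (P ∨ ¬P)) → (P ∨ ¬P): already at u itself, u ⊩ (P → (P ∧ ¬P)) → (P ∨ ¬P) but u ⊮ P ∨ ¬P.
u ⊮ P ∨ ¬P: neither disjunct is forced at u.
u lacks atom P, so u ⊮ P.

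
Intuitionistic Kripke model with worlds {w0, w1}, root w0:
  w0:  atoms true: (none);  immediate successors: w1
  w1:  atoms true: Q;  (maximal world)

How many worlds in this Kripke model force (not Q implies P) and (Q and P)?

0

w0: does not force it — w0 does not force (not Q implies P) and (Q and P) since w0 fails Q and P.
w1: does not force it.
Worlds forcing the formula: { }.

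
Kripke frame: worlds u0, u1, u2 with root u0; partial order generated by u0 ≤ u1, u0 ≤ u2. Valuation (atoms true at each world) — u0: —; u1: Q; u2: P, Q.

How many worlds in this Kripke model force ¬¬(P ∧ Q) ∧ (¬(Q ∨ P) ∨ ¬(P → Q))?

u0: does not force it — u0 ⊮ ¬¬(P ∧ Q) ∧ (¬(Q ∨ P) ∨ ¬(P → Q)) since u0 fails ¬¬(P ∧ Q).
u1: does not force it — u1 ⊮ ¬¬(P ∧ Q) ∧ (¬(Q ∨ P) ∨ ¬(P → Q)) since u1 fails ¬¬(P ∧ Q).
u2: does not force it.
Worlds forcing the formula: { }.

0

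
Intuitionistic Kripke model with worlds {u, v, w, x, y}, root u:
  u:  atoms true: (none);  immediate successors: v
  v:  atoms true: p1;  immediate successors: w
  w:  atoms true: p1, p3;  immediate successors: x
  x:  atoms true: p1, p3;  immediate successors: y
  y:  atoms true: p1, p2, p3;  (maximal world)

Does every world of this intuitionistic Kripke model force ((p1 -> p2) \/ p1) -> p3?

Not every world: u ||-/- ((p1 -> p2) \/ p1) -> p3.
u ||-/- ((p1 -> p2) \/ p1) -> p3: at the accessible world v, v ||- (p1 -> p2) \/ p1 but v ||-/- p3.
v lacks atom p3, so v ||-/- p3.

No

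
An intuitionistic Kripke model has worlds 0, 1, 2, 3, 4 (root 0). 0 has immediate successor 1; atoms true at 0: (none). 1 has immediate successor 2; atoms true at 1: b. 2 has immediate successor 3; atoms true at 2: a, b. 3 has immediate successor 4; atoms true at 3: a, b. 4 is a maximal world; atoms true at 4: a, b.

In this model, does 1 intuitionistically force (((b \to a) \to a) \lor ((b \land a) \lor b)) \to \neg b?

No

1 \nVdash (((b \to a) \to a) \lor ((b \land a) \lor b)) \to \neg b: already at 1 itself, 1 \Vdash ((b \to a) \to a) \lor ((b \land a) \lor b) but 1 \nVdash \neg b.
1 \nVdash \neg b since 1 is accessible from 1 and 1 \Vdash b.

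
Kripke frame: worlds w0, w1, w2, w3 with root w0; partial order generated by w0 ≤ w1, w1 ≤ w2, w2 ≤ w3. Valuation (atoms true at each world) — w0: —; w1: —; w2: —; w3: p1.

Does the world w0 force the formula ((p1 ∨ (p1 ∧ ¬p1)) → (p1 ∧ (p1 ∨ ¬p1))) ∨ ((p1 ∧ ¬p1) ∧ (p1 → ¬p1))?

Yes

w0 ⊩ ((p1 ∨ (p1 ∧ ¬p1)) → (p1 ∧ (p1 ∨ ¬p1))) ∨ ((p1 ∧ ¬p1) ∧ (p1 → ¬p1)) via the disjunct (p1 ∨ (p1 ∧ ¬p1)) → (p1 ∧ (p1 ∨ ¬p1)).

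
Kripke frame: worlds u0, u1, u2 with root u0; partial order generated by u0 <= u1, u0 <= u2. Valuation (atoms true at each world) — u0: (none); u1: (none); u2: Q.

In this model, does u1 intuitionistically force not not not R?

Yes

u1 forces not not not R: no world accessible from u1 forces not not R.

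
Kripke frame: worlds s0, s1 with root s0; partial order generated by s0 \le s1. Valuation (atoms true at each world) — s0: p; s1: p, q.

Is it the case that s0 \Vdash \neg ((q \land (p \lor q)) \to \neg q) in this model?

s0 \Vdash \neg ((q \land (p \lor q)) \to \neg q): no world accessible from s0 forces (q \land (p \lor q)) \to \neg q.

Yes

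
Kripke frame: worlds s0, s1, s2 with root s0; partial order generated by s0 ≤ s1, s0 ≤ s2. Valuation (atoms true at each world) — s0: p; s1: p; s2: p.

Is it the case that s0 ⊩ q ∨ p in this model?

s0 ⊩ q ∨ p via the disjunct p.

Yes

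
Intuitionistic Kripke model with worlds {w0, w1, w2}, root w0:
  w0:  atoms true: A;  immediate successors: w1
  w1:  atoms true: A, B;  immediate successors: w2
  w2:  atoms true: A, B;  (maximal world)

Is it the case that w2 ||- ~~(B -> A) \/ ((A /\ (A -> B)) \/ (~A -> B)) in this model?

w2 ||- ~~(B -> A) \/ ((A /\ (A -> B)) \/ (~A -> B)) via the disjunct ~~(B -> A).

Yes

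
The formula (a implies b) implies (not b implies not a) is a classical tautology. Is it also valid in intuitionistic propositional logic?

This is the forward direction of contraposition, which is intuitionistically derivable.
Assume a implies b and not b. If a held then b would follow, contradicting not b; so not a.

Yes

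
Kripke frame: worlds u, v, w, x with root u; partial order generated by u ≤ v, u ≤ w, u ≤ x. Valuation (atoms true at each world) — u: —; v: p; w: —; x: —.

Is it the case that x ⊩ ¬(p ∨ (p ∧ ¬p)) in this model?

Yes

x ⊩ ¬(p ∨ (p ∧ ¬p)): no world accessible from x forces p ∨ (p ∧ ¬p).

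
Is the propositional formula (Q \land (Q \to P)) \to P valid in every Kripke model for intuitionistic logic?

Yes

This is modus ponens in implicational form, which is intuitionistically derivable.
If a world forces Q and Q \to P, then applying the implication at that world (which is accessible from itself) gives P.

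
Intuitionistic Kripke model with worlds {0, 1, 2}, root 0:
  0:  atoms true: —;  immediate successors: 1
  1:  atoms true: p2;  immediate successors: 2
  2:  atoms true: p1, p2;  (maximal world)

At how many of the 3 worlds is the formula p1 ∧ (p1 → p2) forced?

1

0: does not force it — 0 ⊮ p1 ∧ (p1 → p2) since 0 fails p1.
1: does not force it — 1 ⊮ p1 ∧ (p1 → p2) since 1 fails p1.
2: forces it.
Worlds forcing the formula: {2}.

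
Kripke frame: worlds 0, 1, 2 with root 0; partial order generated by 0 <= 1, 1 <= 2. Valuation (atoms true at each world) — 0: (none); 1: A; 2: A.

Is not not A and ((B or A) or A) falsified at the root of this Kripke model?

0 does not force not not A and ((B or A) or A) since 0 fails (B or A) or A.
So the root 0 does not force not not A and ((B or A) or A); the model is a countermodel.

Yes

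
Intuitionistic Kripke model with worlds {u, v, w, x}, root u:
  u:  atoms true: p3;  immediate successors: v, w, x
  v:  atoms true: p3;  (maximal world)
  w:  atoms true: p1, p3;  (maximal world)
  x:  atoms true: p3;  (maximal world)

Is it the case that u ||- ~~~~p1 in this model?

No

u ||-/- ~~~~p1 since v is accessible from u and v ||- ~~~p1.
v ||- ~~~p1: no world accessible from v forces ~~p1.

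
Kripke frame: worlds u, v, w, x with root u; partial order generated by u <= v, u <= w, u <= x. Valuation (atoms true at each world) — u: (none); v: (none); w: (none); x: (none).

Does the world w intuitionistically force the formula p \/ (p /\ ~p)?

w ||-/- p \/ (p /\ ~p): neither disjunct is forced at w.
w lacks atom p, so w ||-/- p.

No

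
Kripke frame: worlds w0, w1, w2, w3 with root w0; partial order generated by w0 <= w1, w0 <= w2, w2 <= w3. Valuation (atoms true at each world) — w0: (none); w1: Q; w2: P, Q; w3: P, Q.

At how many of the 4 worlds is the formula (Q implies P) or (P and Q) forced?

w0: does not force it — w0 does not force (Q implies P) or (P and Q): neither disjunct is forced at w0.
w1: does not force it — w1 does not force (Q implies P) or (P and Q): neither disjunct is forced at w1.
w2: forces it.
w3: forces it.
Worlds forcing the formula: {w2, w3}.

2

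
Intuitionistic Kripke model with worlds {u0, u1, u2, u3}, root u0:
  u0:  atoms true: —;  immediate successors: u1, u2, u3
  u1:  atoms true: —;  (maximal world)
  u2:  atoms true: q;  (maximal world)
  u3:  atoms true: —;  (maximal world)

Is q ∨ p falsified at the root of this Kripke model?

Yes

u0 ⊮ q ∨ p: neither disjunct is forced at u0.
u0 lacks atom q, so u0 ⊮ q.
So the root u0 does not force q ∨ p; the model is a countermodel.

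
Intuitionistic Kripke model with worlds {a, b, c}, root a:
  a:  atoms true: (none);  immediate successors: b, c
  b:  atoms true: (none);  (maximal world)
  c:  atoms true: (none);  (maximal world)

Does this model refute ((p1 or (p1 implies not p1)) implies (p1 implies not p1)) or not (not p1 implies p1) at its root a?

No

a forces ((p1 or (p1 implies not p1)) implies (p1 implies not p1)) or not (not p1 implies p1) via the disjunct (p1 or (p1 implies not p1)) implies (p1 implies not p1).
So the root a forces ((p1 or (p1 implies not p1)) implies (p1 implies not p1)) or not (not p1 implies p1); the model is not a countermodel.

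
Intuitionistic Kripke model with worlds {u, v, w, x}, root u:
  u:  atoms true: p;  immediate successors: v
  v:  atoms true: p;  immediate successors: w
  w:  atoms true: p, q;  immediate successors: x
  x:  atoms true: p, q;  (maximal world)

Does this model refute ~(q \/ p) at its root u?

Yes

u ||-/- ~(q \/ p) since u is accessible from u and u ||- q \/ p.
u ||- q \/ p via the disjunct p.
So the root u does not force ~(q \/ p); the model is a countermodel.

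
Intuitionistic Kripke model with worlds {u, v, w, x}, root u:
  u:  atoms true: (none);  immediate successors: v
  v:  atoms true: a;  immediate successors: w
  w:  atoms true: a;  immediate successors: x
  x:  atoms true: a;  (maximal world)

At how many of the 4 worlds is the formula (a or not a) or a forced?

u: does not force it — u does not force (a or not a) or a: neither disjunct is forced at u.
v: forces it.
w: forces it.
x: forces it.
Worlds forcing the formula: {v, w, x}.

3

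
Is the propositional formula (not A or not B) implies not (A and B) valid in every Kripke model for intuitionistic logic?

This is a constructively valid De Morgan direction (disjunction of negations to negated conjunction), which is intuitionistically derivable.
If not A holds at a world then no accessible world forces A, hence none forces A and B; likewise for not B.

Yes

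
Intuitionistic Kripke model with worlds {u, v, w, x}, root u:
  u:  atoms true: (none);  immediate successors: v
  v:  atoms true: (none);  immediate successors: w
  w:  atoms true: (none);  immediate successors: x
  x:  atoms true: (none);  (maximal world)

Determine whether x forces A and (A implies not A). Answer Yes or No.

x does not force A and (A implies not A) since x fails A.

No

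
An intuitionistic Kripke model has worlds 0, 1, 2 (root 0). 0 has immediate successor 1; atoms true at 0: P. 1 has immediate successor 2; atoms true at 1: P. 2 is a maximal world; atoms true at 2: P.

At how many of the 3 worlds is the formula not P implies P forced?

0: forces it.
1: forces it.
2: forces it.
Worlds forcing the formula: {0, 1, 2}.

3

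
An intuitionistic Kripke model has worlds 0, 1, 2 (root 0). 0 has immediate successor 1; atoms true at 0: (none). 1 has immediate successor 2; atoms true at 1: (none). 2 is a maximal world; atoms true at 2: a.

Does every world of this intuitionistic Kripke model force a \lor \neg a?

Not every world: 0 \nVdash a \lor \neg a.
0 \nVdash a \lor \neg a: neither disjunct is forced at 0.
0 lacks atom a, so 0 \nVdash a.

No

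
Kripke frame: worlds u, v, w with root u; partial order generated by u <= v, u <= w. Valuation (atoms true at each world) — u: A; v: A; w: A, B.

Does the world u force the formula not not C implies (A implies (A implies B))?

u forces not not C implies (A implies (A implies B)) vacuously: no world accessible from u forces the antecedent not not C.

Yes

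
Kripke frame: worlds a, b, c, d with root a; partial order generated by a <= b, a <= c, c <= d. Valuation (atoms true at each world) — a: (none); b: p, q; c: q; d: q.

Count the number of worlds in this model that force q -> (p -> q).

4

a: forces it.
b: forces it.
c: forces it.
d: forces it.
Worlds forcing the formula: {a, b, c, d}.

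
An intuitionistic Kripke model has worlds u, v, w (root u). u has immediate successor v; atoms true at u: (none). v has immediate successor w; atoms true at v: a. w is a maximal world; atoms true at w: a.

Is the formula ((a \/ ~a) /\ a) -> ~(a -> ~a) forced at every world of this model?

u ||- ((a \/ ~a) /\ a) -> ~(a -> ~a): every world accessible from u that forces (a \/ ~a) /\ a (namely v, w) also forces ~(a -> ~a).
Since the root u forces ((a \/ ~a) /\ a) -> ~(a -> ~a) and forcing is persistent (monotone upward), every world forces it.

Yes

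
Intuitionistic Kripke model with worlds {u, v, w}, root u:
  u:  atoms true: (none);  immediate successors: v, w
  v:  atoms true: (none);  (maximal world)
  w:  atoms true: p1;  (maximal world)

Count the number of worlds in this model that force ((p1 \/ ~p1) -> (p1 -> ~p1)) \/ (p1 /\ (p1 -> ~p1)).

1

u: does not force it — u ||-/- ((p1 \/ ~p1) -> (p1 -> ~p1)) \/ (p1 /\ (p1 -> ~p1)): neither disjunct is forced at u.
v: forces it.
w: does not force it — w ||-/- ((p1 \/ ~p1) -> (p1 -> ~p1)) \/ (p1 /\ (p1 -> ~p1)): neither disjunct is forced at w.
Worlds forcing the formula: {v}.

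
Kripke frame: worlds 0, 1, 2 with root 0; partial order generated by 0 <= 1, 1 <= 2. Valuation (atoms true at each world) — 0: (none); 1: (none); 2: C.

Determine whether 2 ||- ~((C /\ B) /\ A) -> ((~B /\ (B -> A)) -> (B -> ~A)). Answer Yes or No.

2 ||- ~((C /\ B) /\ A) -> ((~B /\ (B -> A)) -> (B -> ~A)): every world accessible from 2 that forces ~((C /\ B) /\ A) (namely 2) also forces (~B /\ (B -> A)) -> (B -> ~A).

Yes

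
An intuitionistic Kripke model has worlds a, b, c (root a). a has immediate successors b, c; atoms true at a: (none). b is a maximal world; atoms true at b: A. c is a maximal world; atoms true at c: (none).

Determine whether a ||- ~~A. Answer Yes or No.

a ||-/- ~~A since c is accessible from a and c ||- ~A.
c ||- ~A: no world accessible from c forces A.

No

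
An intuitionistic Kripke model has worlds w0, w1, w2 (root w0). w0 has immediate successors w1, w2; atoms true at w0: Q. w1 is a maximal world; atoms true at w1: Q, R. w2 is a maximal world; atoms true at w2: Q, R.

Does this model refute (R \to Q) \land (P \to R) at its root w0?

No

w0 \Vdash (R \to Q) \land (P \to R) since w0 forces both conjuncts.
So the root w0 forces (R \to Q) \land (P \to R); the model is not a countermodel.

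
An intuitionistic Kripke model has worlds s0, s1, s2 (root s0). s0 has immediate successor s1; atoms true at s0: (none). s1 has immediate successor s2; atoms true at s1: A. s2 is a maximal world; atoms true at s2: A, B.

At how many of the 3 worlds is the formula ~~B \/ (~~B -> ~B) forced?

s0: forces it.
s1: forces it.
s2: forces it.
Worlds forcing the formula: {s0, s1, s2}.

3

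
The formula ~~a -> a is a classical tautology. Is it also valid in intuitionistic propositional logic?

This is double-negation elimination, which is not intuitionistically valid.
A Kripke countermodel: worlds s0, s1; order generated by s0 <= s1; atoms true at each world — s0:{}; s1:{a}.
s0 ||-/- ~~a -> a: already at s0 itself, s0 ||- ~~a but s0 ||-/- a.
s0 lacks atom a, so s0 ||-/- a.
So the root s0 does not force the formula.

No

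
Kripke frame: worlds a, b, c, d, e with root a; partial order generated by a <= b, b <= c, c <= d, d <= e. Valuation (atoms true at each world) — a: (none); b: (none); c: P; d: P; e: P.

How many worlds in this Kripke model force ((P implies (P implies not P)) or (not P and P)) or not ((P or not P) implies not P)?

5

a: forces it.
b: forces it.
c: forces it.
d: forces it.
e: forces it.
Worlds forcing the formula: {a, b, c, d, e}.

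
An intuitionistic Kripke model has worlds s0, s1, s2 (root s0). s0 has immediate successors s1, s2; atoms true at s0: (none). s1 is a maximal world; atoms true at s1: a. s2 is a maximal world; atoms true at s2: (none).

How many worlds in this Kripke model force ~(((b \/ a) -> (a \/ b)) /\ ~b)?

0

s0: does not force it — s0 ||-/- ~(((b \/ a) -> (a \/ b)) /\ ~b) since s0 is accessible from s0 and s0 ||- ((b \/ a) -> (a \/ b)) /\ ~b.
s1: does not force it — s1 ||-/- ~(((b \/ a) -> (a \/ b)) /\ ~b) since s1 is accessible from s1 and s1 ||- ((b \/ a) -> (a \/ b)) /\ ~b.
s2: does not force it — s2 ||-/- ~(((b \/ a) -> (a \/ b)) /\ ~b) since s2 is accessible from s2 and s2 ||- ((b \/ a) -> (a \/ b)) /\ ~b.
Worlds forcing the formula: { }.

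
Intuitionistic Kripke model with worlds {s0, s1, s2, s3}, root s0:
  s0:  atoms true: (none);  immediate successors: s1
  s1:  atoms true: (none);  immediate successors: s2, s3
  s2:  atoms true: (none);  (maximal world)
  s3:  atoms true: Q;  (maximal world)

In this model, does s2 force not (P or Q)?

Yes

s2 forces not (P or Q): no world accessible from s2 forces P or Q.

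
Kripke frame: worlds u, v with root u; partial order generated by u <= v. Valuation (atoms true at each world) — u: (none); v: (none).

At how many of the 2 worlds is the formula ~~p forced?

u: does not force it — u ||-/- ~~p since u is accessible from u and u ||- ~p.
v: does not force it — v ||-/- ~~p since v is accessible from v and v ||- ~p.
Worlds forcing the formula: { }.

0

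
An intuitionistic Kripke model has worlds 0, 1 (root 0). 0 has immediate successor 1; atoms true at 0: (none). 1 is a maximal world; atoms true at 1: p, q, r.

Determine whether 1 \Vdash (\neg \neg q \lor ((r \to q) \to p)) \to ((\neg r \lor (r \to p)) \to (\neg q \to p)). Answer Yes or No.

Yes

1 \Vdash (\neg \neg q \lor ((r \to q) \to p)) \to ((\neg r \lor (r \to p)) \to (\neg q \to p)): every world accessible from 1 that forces \neg \neg q \lor ((r \to q) \to p) (namely 1) also forces (\neg r \lor (r \to p)) \to (\neg q \to p).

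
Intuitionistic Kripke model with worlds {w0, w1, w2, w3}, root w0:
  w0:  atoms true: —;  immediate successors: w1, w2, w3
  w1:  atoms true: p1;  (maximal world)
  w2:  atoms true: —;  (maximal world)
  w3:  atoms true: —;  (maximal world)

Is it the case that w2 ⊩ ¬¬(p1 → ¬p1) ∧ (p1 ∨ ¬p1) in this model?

Yes

w2 ⊩ ¬¬(p1 → ¬p1) ∧ (p1 ∨ ¬p1) since w2 forces both conjuncts.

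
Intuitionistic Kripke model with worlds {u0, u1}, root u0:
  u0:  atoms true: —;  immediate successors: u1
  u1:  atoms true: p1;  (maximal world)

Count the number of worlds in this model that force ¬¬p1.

u0: forces it.
u1: forces it.
Worlds forcing the formula: {u0, u1}.

2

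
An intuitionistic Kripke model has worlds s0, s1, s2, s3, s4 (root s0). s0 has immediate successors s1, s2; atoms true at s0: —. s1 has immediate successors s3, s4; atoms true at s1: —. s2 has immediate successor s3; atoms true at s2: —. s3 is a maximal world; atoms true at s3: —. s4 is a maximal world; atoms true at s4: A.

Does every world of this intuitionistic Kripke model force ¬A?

Not every world: s0 ⊮ ¬A.
s0 ⊮ ¬A since s4 is accessible from s0 and s4 ⊩ A.

No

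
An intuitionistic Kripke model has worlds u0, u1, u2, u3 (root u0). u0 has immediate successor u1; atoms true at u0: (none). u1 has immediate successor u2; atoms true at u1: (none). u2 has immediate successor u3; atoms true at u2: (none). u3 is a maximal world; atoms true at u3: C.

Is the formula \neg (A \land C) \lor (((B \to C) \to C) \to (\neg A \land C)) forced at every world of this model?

u0 \Vdash \neg (A \land C) \lor (((B \to C) \to C) \to (\neg A \land C)) via the disjunct \neg (A \land C).
Since the root u0 forces \neg (A \land C) \lor (((B \to C) \to C) \to (\neg A \land C)) and forcing is persistent (monotone upward), every world forces it.

Yes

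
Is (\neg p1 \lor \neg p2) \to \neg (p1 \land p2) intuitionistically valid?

This is a constructively valid De Morgan direction (disjunction of negations to negated conjunction), which is intuitionistically derivable.
If \neg p1 holds at a world then no accessible world forces p1, hence none forces p1 \land p2; likewise for \neg p2.

Yes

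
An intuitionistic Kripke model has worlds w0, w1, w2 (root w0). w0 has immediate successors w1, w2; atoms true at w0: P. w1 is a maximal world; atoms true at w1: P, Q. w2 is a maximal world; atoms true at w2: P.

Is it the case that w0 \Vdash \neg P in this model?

No

w0 \nVdash \neg P since w0 is accessible from w0 and w0 \Vdash P.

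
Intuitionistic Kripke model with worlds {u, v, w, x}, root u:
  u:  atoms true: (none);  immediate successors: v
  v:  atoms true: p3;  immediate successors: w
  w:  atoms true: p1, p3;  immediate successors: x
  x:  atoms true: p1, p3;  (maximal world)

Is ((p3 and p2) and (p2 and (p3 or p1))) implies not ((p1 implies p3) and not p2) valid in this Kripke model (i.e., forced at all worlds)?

u forces ((p3 and p2) and (p2 and (p3 or p1))) implies not ((p1 implies p3) and not p2) vacuously: no world accessible from u forces the antecedent (p3 and p2) and (p2 and (p3 or p1)).
Since the root u forces ((p3 and p2) and (p2 and (p3 or p1))) implies not ((p1 implies p3) and not p2) and forcing is persistent (monotone upward), every world forces it.

Yes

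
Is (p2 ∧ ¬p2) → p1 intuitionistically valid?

This is an instance of ex falso quodlibet, which is intuitionistically derivable.
No world can force both p2 and ¬p2, so the antecedent p2 ∧ ¬p2 is never forced and the implication holds vacuously at every world.

Yes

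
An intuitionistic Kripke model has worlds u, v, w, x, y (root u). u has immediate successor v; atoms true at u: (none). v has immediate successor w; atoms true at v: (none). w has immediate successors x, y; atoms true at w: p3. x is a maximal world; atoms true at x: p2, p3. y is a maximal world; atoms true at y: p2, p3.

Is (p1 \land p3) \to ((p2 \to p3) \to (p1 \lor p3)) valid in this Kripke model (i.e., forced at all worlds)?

Yes

u \Vdash (p1 \land p3) \to ((p2 \to p3) \to (p1 \lor p3)) vacuously: no world accessible from u forces the antecedent p1 \land p3.
Since the root u forces (p1 \land p3) \to ((p2 \to p3) \to (p1 \lor p3)) and forcing is persistent (monotone upward), every world forces it.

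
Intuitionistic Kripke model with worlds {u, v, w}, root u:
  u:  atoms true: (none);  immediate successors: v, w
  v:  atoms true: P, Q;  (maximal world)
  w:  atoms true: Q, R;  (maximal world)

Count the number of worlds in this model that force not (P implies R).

u: does not force it — u does not force not (P implies R) since w is accessible from u and w forces P implies R.
v: forces it.
w: does not force it — w does not force not (P implies R) since w is accessible from w and w forces P implies R.
Worlds forcing the formula: {v}.

1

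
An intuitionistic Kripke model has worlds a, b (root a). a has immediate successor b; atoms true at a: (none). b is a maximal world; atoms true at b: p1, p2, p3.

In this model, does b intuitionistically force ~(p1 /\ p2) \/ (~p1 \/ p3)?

b ||- ~(p1 /\ p2) \/ (~p1 \/ p3) via the disjunct ~p1 \/ p3.

Yes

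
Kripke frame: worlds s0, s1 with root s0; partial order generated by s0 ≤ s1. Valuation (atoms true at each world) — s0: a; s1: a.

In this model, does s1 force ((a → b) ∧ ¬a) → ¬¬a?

s1 ⊩ ((a → b) ∧ ¬a) → ¬¬a vacuously: no world accessible from s1 forces the antecedent (a → b) ∧ ¬a.

Yes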